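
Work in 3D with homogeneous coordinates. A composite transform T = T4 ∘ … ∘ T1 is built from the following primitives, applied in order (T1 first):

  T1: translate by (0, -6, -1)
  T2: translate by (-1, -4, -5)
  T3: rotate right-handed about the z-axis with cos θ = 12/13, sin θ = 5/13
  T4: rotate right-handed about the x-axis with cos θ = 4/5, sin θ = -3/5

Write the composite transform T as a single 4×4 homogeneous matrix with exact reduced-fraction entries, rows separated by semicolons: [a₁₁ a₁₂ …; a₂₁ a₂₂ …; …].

T1 = [1 0 0 0; 0 1 0 -6; 0 0 1 -1; 0 0 0 1]
T2·T1 = [1 0 0 -1; 0 1 0 -10; 0 0 1 -6; 0 0 0 1]
T3·…·T1 = [12/13 -5/13 0 38/13; 5/13 12/13 0 -125/13; 0 0 1 -6; 0 0 0 1]
T4·…·T1 = [12/13 -5/13 0 38/13; 4/13 48/65 3/5 -734/65; -3/13 -36/65 4/5 63/65; 0 0 0 1]

T = [12/13 -5/13 0 38/13; 4/13 48/65 3/5 -734/65; -3/13 -36/65 4/5 63/65; 0 0 0 1]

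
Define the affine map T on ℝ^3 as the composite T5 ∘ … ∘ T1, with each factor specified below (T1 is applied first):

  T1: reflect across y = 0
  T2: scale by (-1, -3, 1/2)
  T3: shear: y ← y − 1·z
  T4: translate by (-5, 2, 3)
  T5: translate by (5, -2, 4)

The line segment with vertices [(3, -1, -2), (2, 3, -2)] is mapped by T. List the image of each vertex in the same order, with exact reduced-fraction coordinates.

T1 reflect across y = 0: (3, -1, -2) → (3, 1, -2); (2, 3, -2) → (2, -3, -2)
T2 scale by (-1, -3, 1/2): (3, 1, -2) → (-3, -3, -1); (2, -3, -2) → (-2, 9, -1)
T3 shear: y ← y − 1·z: (-3, -3, -1) → (-3, -2, -1); (-2, 9, -1) → (-2, 10, -1)
T4 translate by (-5, 2, 3): (-3, -2, -1) → (-8, 0, 2); (-2, 10, -1) → (-7, 12, 2)
T5 translate by (5, -2, 4): (-8, 0, 2) → (-3, -2, 6); (-7, 12, 2) → (-2, 10, 6)

image vertices: (-3, -2, 6), (-2, 10, 6)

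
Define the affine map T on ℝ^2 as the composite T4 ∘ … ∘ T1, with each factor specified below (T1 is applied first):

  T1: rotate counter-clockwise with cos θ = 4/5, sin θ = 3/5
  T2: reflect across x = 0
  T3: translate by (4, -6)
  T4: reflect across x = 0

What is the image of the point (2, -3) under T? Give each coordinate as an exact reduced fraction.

T1 rotate counter-clockwise with cos θ = 4/5, sin θ = 3/5: (2, -3) → (17/5, -6/5)
T2 reflect across x = 0: (17/5, -6/5) → (-17/5, -6/5)
T3 translate by (4, -6): (-17/5, -6/5) → (3/5, -36/5)
T4 reflect across x = 0: (3/5, -36/5) → (-3/5, -36/5)

T(p) = (-3/5, -36/5)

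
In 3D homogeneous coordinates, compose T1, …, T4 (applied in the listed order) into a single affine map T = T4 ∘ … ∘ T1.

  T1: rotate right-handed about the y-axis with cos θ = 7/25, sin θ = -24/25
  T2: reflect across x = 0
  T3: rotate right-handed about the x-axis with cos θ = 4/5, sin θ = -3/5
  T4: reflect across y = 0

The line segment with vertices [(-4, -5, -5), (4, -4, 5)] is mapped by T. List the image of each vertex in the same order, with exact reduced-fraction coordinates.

T1 rotate right-handed about the y-axis with cos θ = 7/25, sin θ = -24/25: (-4, -5, -5) → (92/25, -5, -131/25); (4, -4, 5) → (-92/25, -4, 131/25)
T2 reflect across x = 0: (92/25, -5, -131/25) → (-92/25, -5, -131/25); (-92/25, -4, 131/25) → (92/25, -4, 131/25)
T3 rotate right-handed about the x-axis with cos θ = 4/5, sin θ = -3/5: (-92/25, -5, -131/25) → (-92/25, -893/125, -149/125); (92/25, -4, 131/25) → (92/25, -7/125, 824/125)
T4 reflect across y = 0: (-92/25, -893/125, -149/125) → (-92/25, 893/125, -149/125); (92/25, -7/125, 824/125) → (92/25, 7/125, 824/125)

image vertices: (-92/25, 893/125, -149/125), (92/25, 7/125, 824/125)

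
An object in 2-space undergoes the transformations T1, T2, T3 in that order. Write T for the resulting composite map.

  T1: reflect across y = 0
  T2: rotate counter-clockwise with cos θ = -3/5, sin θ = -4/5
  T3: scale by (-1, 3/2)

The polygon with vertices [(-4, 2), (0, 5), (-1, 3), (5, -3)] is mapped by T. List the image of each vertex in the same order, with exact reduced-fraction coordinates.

image vertices: (-4/5, 33/5), (4, 9/2), (9/5, 39/10), (3/5, -87/10)

T1 reflect across y = 0: (-4, 2) → (-4, -2); (0, 5) → (0, -5); (-1, 3) → (-1, -3); (5, -3) → (5, 3)
T2 rotate counter-clockwise with cos θ = -3/5, sin θ = -4/5: (-4, -2) → (4/5, 22/5); (0, -5) → (-4, 3); (-1, -3) → (-9/5, 13/5); (5, 3) → (-3/5, -29/5)
T3 scale by (-1, 3/2): (4/5, 22/5) → (-4/5, 33/5); (-4, 3) → (4, 9/2); (-9/5, 13/5) → (9/5, 39/10); (-3/5, -29/5) → (3/5, -87/10)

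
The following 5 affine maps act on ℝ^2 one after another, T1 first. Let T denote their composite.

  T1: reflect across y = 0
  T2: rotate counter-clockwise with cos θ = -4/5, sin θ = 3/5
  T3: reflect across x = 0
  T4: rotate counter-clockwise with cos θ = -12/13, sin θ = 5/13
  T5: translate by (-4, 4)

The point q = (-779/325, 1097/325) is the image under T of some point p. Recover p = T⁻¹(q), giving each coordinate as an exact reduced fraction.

T1 = [1 0 0; 0 -1 0; 0 0 1]
T2·T1 = [-4/5 3/5 0; 3/5 4/5 0; 0 0 1]
T3·…·T1 = [4/5 -3/5 0; 3/5 4/5 0; 0 0 1]
T4·…·T1 = [-63/65 16/65 0; -16/65 -63/65 0; 0 0 1]
T5·…·T1 = [-63/65 16/65 -4; -16/65 -63/65 4; 0 0 1]
det M = 1; M⁻¹ = [-63/65 -16/65 -188/65; 16/65 -63/65 316/65; 0 0 1]
M⁻¹ · (-779/325, 1097/325)ᵀ = (-7/5, 1)ᵀ

p = (-7/5, 1)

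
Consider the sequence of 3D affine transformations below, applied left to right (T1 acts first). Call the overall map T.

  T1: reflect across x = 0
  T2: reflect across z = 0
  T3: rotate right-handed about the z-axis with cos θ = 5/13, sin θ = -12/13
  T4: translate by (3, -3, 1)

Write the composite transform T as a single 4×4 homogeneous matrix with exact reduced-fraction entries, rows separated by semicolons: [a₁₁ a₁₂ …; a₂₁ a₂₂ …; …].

T1 = [-1 0 0 0; 0 1 0 0; 0 0 1 0; 0 0 0 1]
T2·T1 = [-1 0 0 0; 0 1 0 0; 0 0 -1 0; 0 0 0 1]
T3·…·T1 = [-5/13 12/13 0 0; 12/13 5/13 0 0; 0 0 -1 0; 0 0 0 1]
T4·…·T1 = [-5/13 12/13 0 3; 12/13 5/13 0 -3; 0 0 -1 1; 0 0 0 1]

T = [-5/13 12/13 0 3; 12/13 5/13 0 -3; 0 0 -1 1; 0 0 0 1]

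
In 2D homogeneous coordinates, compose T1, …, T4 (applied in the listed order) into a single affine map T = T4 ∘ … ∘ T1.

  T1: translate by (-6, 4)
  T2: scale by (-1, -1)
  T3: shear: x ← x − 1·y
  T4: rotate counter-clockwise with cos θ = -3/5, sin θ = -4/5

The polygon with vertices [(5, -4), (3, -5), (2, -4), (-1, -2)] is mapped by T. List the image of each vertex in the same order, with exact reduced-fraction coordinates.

T1 translate by (-6, 4): (5, -4) → (-1, 0); (3, -5) → (-3, -1); (2, -4) → (-4, 0); (-1, -2) → (-7, 2)
T2 scale by (-1, -1): (-1, 0) → (1, 0); (-3, -1) → (3, 1); (-4, 0) → (4, 0); (-7, 2) → (7, -2)
T3 shear: x ← x − 1·y: (1, 0) → (1, 0); (3, 1) → (2, 1); (4, 0) → (4, 0); (7, -2) → (9, -2)
T4 rotate counter-clockwise with cos θ = -3/5, sin θ = -4/5: (1, 0) → (-3/5, -4/5); (2, 1) → (-2/5, -11/5); (4, 0) → (-12/5, -16/5); (9, -2) → (-7, -6)

image vertices: (-3/5, -4/5), (-2/5, -11/5), (-12/5, -16/5), (-7, -6)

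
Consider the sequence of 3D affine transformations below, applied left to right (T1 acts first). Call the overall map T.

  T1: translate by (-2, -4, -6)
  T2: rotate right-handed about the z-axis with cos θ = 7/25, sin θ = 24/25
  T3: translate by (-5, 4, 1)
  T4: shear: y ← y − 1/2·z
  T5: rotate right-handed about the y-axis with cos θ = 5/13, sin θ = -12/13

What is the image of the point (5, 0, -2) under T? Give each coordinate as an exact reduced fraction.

T1 translate by (-2, -4, -6): (5, 0, -2) → (3, -4, -8)
T2 rotate right-handed about the z-axis with cos θ = 7/25, sin θ = 24/25: (3, -4, -8) → (117/25, 44/25, -8)
T3 translate by (-5, 4, 1): (117/25, 44/25, -8) → (-8/25, 144/25, -7)
T4 shear: y ← y − 1/2·z: (-8/25, 144/25, -7) → (-8/25, 463/50, -7)
T5 rotate right-handed about the y-axis with cos θ = 5/13, sin θ = -12/13: (-8/25, 463/50, -7) → (412/65, 463/50, -971/325)

T(p) = (412/65, 463/50, -971/325)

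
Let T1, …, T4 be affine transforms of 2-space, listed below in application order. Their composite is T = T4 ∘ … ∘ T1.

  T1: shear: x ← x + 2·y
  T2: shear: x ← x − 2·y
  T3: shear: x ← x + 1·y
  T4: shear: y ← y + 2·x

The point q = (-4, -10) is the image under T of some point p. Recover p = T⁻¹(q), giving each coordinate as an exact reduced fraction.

T1 = [1 2 0; 0 1 0; 0 0 1]
T2·T1 = [1 0 0; 0 1 0; 0 0 1]
T3·…·T1 = [1 1 0; 0 1 0; 0 0 1]
T4·…·T1 = [1 1 0; 2 3 0; 0 0 1]
det M = 1; M⁻¹ = [3 -1 0; -2 1 0; 0 0 1]
M⁻¹ · (-4, -10)ᵀ = (-2, -2)ᵀ

p = (-2, -2)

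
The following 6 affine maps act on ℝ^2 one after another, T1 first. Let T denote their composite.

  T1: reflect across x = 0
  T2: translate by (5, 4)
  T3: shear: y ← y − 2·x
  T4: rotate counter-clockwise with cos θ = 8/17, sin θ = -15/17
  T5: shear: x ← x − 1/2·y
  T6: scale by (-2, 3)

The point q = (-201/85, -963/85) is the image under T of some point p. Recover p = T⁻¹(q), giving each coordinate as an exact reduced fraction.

p = (2, -2/5)

T1 = [-1 0 0; 0 1 0; 0 0 1]
T2·T1 = [-1 0 5; 0 1 4; 0 0 1]
T3·…·T1 = [-1 0 5; 2 1 -6; 0 0 1]
T4·…·T1 = [22/17 15/17 -50/17; 31/17 8/17 -123/17; 0 0 1]
T5·…·T1 = [13/34 11/17 23/34; 31/17 8/17 -123/17; 0 0 1]
T6·…·T1 = [-13/17 -22/17 -23/17; 93/17 24/17 -369/17; 0 0 1]
det M = 6; M⁻¹ = [4/17 11/51 5; -31/34 -13/102 -4; 0 0 1]
M⁻¹ · (-201/85, -963/85)ᵀ = (2, -2/5)ᵀ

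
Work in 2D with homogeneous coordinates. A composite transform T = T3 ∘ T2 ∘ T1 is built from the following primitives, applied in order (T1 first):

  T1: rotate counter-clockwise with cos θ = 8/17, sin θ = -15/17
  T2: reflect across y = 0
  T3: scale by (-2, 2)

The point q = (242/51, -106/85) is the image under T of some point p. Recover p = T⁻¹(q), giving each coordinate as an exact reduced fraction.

p = (-5/3, -9/5)

T1 = [8/17 15/17 0; -15/17 8/17 0; 0 0 1]
T2·T1 = [8/17 15/17 0; 15/17 -8/17 0; 0 0 1]
T3·…·T1 = [-16/17 -30/17 0; 30/17 -16/17 0; 0 0 1]
det M = 4; M⁻¹ = [-4/17 15/34 0; -15/34 -4/17 0; 0 0 1]
M⁻¹ · (242/51, -106/85)ᵀ = (-5/3, -9/5)ᵀ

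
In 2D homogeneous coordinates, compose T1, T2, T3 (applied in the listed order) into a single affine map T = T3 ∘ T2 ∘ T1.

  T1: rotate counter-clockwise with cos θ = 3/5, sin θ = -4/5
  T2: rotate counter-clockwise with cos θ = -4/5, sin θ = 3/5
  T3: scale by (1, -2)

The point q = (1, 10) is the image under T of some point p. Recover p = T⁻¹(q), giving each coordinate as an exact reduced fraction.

T1 = [3/5 4/5 0; -4/5 3/5 0; 0 0 1]
T2·T1 = [0 -1 0; 1 0 0; 0 0 1]
T3·…·T1 = [0 -1 0; -2 0 0; 0 0 1]
det M = -2; M⁻¹ = [0 -1/2 0; -1 0 0; 0 0 1]
M⁻¹ · (1, 10)ᵀ = (-5, -1)ᵀ

p = (-5, -1)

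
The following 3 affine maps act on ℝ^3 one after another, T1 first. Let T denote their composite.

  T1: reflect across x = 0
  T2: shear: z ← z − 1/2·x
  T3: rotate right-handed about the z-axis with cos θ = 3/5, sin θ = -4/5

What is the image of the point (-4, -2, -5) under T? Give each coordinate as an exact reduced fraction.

T(p) = (4/5, -22/5, -7)

T1 reflect across x = 0: (-4, -2, -5) → (4, -2, -5)
T2 shear: z ← z − 1/2·x: (4, -2, -5) → (4, -2, -7)
T3 rotate right-handed about the z-axis with cos θ = 3/5, sin θ = -4/5: (4, -2, -7) → (4/5, -22/5, -7)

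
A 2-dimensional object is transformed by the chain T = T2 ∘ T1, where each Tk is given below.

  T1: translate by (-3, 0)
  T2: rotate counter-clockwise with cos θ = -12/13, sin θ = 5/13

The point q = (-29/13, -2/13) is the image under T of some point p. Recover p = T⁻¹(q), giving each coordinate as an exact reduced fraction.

T1 = [1 0 -3; 0 1 0; 0 0 1]
T2·T1 = [-12/13 -5/13 36/13; 5/13 -12/13 -15/13; 0 0 1]
det M = 1; M⁻¹ = [-12/13 5/13 3; -5/13 -12/13 0; 0 0 1]
M⁻¹ · (-29/13, -2/13)ᵀ = (5, 1)ᵀ

p = (5, 1)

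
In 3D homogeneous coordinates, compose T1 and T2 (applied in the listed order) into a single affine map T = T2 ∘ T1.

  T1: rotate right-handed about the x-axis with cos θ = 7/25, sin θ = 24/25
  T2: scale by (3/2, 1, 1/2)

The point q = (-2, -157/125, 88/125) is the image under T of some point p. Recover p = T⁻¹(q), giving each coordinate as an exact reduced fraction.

T1 = [1 0 0 0; 0 7/25 -24/25 0; 0 24/25 7/25 0; 0 0 0 1]
T2·T1 = [3/2 0 0 0; 0 7/25 -24/25 0; 0 12/25 7/50 0; 0 0 0 1]
det M = 3/4; M⁻¹ = [2/3 0 0 0; 0 7/25 48/25 0; 0 -24/25 14/25 0; 0 0 0 1]
M⁻¹ · (-2, -157/125, 88/125)ᵀ = (-4/3, 1, 8/5)ᵀ

p = (-4/3, 1, 8/5)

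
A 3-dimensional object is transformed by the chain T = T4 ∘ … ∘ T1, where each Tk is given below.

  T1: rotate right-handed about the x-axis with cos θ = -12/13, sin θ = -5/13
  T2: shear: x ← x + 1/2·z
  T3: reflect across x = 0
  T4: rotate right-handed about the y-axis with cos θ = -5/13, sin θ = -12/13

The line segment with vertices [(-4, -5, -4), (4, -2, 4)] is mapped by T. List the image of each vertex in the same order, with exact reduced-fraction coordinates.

image vertices: (-1907/338, 40/13, -179/169), (621/169, 44/13, -206/169)

T1 rotate right-handed about the x-axis with cos θ = -12/13, sin θ = -5/13: (-4, -5, -4) → (-4, 40/13, 73/13); (4, -2, 4) → (4, 44/13, -38/13)
T2 shear: x ← x + 1/2·z: (-4, 40/13, 73/13) → (-31/26, 40/13, 73/13); (4, 44/13, -38/13) → (33/13, 44/13, -38/13)
T3 reflect across x = 0: (-31/26, 40/13, 73/13) → (31/26, 40/13, 73/13); (33/13, 44/13, -38/13) → (-33/13, 44/13, -38/13)
T4 rotate right-handed about the y-axis with cos θ = -5/13, sin θ = -12/13: (31/26, 40/13, 73/13) → (-1907/338, 40/13, -179/169); (-33/13, 44/13, -38/13) → (621/169, 44/13, -206/169)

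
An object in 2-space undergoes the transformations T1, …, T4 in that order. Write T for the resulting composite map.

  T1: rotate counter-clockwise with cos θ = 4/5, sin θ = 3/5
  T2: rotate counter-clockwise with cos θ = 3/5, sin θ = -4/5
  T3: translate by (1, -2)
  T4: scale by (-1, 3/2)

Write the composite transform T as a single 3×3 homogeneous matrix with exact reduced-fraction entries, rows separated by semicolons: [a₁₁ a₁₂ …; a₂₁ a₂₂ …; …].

T = [-24/25 -7/25 -1; -21/50 36/25 -3; 0 0 1]

T1 = [4/5 -3/5 0; 3/5 4/5 0; 0 0 1]
T2·T1 = [24/25 7/25 0; -7/25 24/25 0; 0 0 1]
T3·…·T1 = [24/25 7/25 1; -7/25 24/25 -2; 0 0 1]
T4·…·T1 = [-24/25 -7/25 -1; -21/50 36/25 -3; 0 0 1]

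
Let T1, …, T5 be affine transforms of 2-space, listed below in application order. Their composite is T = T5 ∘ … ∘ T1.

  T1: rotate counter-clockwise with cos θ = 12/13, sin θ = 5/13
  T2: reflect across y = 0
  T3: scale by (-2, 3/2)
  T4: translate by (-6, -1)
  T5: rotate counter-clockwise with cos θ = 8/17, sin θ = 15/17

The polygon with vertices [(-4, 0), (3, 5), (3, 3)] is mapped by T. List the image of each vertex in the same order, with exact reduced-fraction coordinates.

T1 rotate counter-clockwise with cos θ = 12/13, sin θ = 5/13: (-4, 0) → (-48/13, -20/13); (3, 5) → (11/13, 75/13); (3, 3) → (21/13, 51/13)
T2 reflect across y = 0: (-48/13, -20/13) → (-48/13, 20/13); (11/13, 75/13) → (11/13, -75/13); (21/13, 51/13) → (21/13, -51/13)
T3 scale by (-2, 3/2): (-48/13, 20/13) → (96/13, 30/13); (11/13, -75/13) → (-22/13, -225/26); (21/13, -51/13) → (-42/13, -153/26)
T4 translate by (-6, -1): (96/13, 30/13) → (18/13, 17/13); (-22/13, -225/26) → (-100/13, -251/26); (-42/13, -153/26) → (-120/13, -179/26)
T5 rotate counter-clockwise with cos θ = 8/17, sin θ = 15/17: (18/13, 17/13) → (-111/221, 406/221); (-100/13, -251/26) → (2165/442, -2504/221); (-120/13, -179/26) → (45/26, -148/13)

image vertices: (-111/221, 406/221), (2165/442, -2504/221), (45/26, -148/13)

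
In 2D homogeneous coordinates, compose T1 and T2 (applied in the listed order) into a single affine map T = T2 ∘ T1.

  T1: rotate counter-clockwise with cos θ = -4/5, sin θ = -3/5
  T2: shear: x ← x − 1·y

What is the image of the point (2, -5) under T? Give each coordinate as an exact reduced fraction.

T(p) = (-37/5, 14/5)

T1 rotate counter-clockwise with cos θ = -4/5, sin θ = -3/5: (2, -5) → (-23/5, 14/5)
T2 shear: x ← x − 1·y: (-23/5, 14/5) → (-37/5, 14/5)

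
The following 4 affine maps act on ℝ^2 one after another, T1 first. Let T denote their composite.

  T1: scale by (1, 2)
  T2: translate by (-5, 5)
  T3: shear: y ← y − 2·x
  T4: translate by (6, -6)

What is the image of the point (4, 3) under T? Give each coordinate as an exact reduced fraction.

T(p) = (5, 7)

T1 scale by (1, 2): (4, 3) → (4, 6)
T2 translate by (-5, 5): (4, 6) → (-1, 11)
T3 shear: y ← y − 2·x: (-1, 11) → (-1, 13)
T4 translate by (6, -6): (-1, 13) → (5, 7)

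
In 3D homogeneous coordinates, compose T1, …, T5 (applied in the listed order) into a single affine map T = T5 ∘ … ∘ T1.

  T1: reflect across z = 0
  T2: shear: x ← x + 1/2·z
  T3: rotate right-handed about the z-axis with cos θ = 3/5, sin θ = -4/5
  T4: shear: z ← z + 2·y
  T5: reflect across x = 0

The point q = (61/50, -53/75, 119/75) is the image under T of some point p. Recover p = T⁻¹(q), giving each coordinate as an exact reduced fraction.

p = (-5/3, -7/5, -3)

T1 = [1 0 0 0; 0 1 0 0; 0 0 -1 0; 0 0 0 1]
T2·T1 = [1 0 -1/2 0; 0 1 0 0; 0 0 -1 0; 0 0 0 1]
T3·…·T1 = [3/5 4/5 -3/10 0; -4/5 3/5 2/5 0; 0 0 -1 0; 0 0 0 1]
T4·…·T1 = [3/5 4/5 -3/10 0; -4/5 3/5 2/5 0; -8/5 6/5 -1/5 0; 0 0 0 1]
T5·…·T1 = [-3/5 -4/5 3/10 0; -4/5 3/5 2/5 0; -8/5 6/5 -1/5 0; 0 0 0 1]
det M = 1; M⁻¹ = [-3/5 1/5 -1/2 0; -4/5 3/5 0 0; 0 2 -1 0; 0 0 0 1]
M⁻¹ · (61/50, -53/75, 119/75)ᵀ = (-5/3, -7/5, -3)ᵀ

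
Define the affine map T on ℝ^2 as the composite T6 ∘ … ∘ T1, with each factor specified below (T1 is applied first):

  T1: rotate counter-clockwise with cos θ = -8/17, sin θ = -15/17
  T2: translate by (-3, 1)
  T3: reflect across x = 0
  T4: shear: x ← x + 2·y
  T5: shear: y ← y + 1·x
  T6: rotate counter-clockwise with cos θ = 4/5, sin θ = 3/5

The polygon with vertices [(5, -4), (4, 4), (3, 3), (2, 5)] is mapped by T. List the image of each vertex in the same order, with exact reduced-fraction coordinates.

image vertices: (177/85, 589/85), (98/85, -1189/85), (82/85, -726/85), (9/17, -202/17)

T1 rotate counter-clockwise with cos θ = -8/17, sin θ = -15/17: (5, -4) → (-100/17, -43/17); (4, 4) → (28/17, -92/17); (3, 3) → (21/17, -69/17); (2, 5) → (59/17, -70/17)
T2 translate by (-3, 1): (-100/17, -43/17) → (-151/17, -26/17); (28/17, -92/17) → (-23/17, -75/17); (21/17, -69/17) → (-30/17, -52/17); (59/17, -70/17) → (8/17, -53/17)
T3 reflect across x = 0: (-151/17, -26/17) → (151/17, -26/17); (-23/17, -75/17) → (23/17, -75/17); (-30/17, -52/17) → (30/17, -52/17); (8/17, -53/17) → (-8/17, -53/17)
T4 shear: x ← x + 2·y: (151/17, -26/17) → (99/17, -26/17); (23/17, -75/17) → (-127/17, -75/17); (30/17, -52/17) → (-74/17, -52/17); (-8/17, -53/17) → (-114/17, -53/17)
T5 shear: y ← y + 1·x: (99/17, -26/17) → (99/17, 73/17); (-127/17, -75/17) → (-127/17, -202/17); (-74/17, -52/17) → (-74/17, -126/17); (-114/17, -53/17) → (-114/17, -167/17)
T6 rotate counter-clockwise with cos θ = 4/5, sin θ = 3/5: (99/17, 73/17) → (177/85, 589/85); (-127/17, -202/17) → (98/85, -1189/85); (-74/17, -126/17) → (82/85, -726/85); (-114/17, -167/17) → (9/17, -202/17)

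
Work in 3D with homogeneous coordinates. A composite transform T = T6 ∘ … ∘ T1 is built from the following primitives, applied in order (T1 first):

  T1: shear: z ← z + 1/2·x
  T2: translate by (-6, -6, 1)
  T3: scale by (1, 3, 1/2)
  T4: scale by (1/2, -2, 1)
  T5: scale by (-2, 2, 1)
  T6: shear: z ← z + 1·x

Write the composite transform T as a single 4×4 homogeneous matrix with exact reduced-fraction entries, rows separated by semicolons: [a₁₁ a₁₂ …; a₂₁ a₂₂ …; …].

T = [-1 0 0 6; 0 -12 0 72; -3/4 0 1/2 13/2; 0 0 0 1]

T1 = [1 0 0 0; 0 1 0 0; 1/2 0 1 0; 0 0 0 1]
T2·T1 = [1 0 0 -6; 0 1 0 -6; 1/2 0 1 1; 0 0 0 1]
T3·…·T1 = [1 0 0 -6; 0 3 0 -18; 1/4 0 1/2 1/2; 0 0 0 1]
T4·…·T1 = [1/2 0 0 -3; 0 -6 0 36; 1/4 0 1/2 1/2; 0 0 0 1]
T5·…·T1 = [-1 0 0 6; 0 -12 0 72; 1/4 0 1/2 1/2; 0 0 0 1]
T6·…·T1 = [-1 0 0 6; 0 -12 0 72; -3/4 0 1/2 13/2; 0 0 0 1]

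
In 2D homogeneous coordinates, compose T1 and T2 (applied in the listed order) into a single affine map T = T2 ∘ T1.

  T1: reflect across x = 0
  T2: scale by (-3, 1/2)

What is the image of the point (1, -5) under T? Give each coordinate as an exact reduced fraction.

T(p) = (3, -5/2)

T1 reflect across x = 0: (1, -5) → (-1, -5)
T2 scale by (-3, 1/2): (-1, -5) → (3, -5/2)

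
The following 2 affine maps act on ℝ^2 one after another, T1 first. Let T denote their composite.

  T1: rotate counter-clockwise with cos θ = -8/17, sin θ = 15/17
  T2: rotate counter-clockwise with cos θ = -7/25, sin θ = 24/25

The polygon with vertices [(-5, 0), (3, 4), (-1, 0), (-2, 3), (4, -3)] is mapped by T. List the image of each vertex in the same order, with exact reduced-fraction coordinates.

image vertices: (304/85, 297/85), (276/425, -2107/425), (304/425, 297/425), (1499/425, -318/425), (-2107/425, -276/425)

T1 rotate counter-clockwise with cos θ = -8/17, sin θ = 15/17: (-5, 0) → (40/17, -75/17); (3, 4) → (-84/17, 13/17); (-1, 0) → (8/17, -15/17); (-2, 3) → (-29/17, -54/17); (4, -3) → (13/17, 84/17)
T2 rotate counter-clockwise with cos θ = -7/25, sin θ = 24/25: (40/17, -75/17) → (304/85, 297/85); (-84/17, 13/17) → (276/425, -2107/425); (8/17, -15/17) → (304/425, 297/425); (-29/17, -54/17) → (1499/425, -318/425); (13/17, 84/17) → (-2107/425, -276/425)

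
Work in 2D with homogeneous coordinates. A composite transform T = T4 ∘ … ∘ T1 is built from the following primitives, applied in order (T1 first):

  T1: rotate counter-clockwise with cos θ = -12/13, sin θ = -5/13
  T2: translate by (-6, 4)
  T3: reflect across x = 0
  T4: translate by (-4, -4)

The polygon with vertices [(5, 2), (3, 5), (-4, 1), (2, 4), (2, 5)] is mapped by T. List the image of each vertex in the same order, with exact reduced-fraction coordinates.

T1 rotate counter-clockwise with cos θ = -12/13, sin θ = -5/13: (5, 2) → (-50/13, -49/13); (3, 5) → (-11/13, -75/13); (-4, 1) → (53/13, 8/13); (2, 4) → (-4/13, -58/13); (2, 5) → (1/13, -70/13)
T2 translate by (-6, 4): (-50/13, -49/13) → (-128/13, 3/13); (-11/13, -75/13) → (-89/13, -23/13); (53/13, 8/13) → (-25/13, 60/13); (-4/13, -58/13) → (-82/13, -6/13); (1/13, -70/13) → (-77/13, -18/13)
T3 reflect across x = 0: (-128/13, 3/13) → (128/13, 3/13); (-89/13, -23/13) → (89/13, -23/13); (-25/13, 60/13) → (25/13, 60/13); (-82/13, -6/13) → (82/13, -6/13); (-77/13, -18/13) → (77/13, -18/13)
T4 translate by (-4, -4): (128/13, 3/13) → (76/13, -49/13); (89/13, -23/13) → (37/13, -75/13); (25/13, 60/13) → (-27/13, 8/13); (82/13, -6/13) → (30/13, -58/13); (77/13, -18/13) → (25/13, -70/13)

image vertices: (76/13, -49/13), (37/13, -75/13), (-27/13, 8/13), (30/13, -58/13), (25/13, -70/13)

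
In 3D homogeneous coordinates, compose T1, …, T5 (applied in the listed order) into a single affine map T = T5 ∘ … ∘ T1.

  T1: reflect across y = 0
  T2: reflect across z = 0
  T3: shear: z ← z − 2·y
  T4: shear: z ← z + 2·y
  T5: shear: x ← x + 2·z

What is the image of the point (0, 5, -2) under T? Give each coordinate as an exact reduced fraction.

T1 reflect across y = 0: (0, 5, -2) → (0, -5, -2)
T2 reflect across z = 0: (0, -5, -2) → (0, -5, 2)
T3 shear: z ← z − 2·y: (0, -5, 2) → (0, -5, 12)
T4 shear: z ← z + 2·y: (0, -5, 12) → (0, -5, 2)
T5 shear: x ← x + 2·z: (0, -5, 2) → (4, -5, 2)

T(p) = (4, -5, 2)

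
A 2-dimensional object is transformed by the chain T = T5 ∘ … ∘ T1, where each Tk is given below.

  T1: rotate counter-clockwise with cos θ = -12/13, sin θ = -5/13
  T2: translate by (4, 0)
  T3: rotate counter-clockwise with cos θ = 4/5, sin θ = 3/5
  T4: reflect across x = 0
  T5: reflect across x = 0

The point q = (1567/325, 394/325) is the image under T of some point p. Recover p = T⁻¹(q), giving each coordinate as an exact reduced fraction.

p = (1/5, 2)

T1 = [-12/13 5/13 0; -5/13 -12/13 0; 0 0 1]
T2·T1 = [-12/13 5/13 4; -5/13 -12/13 0; 0 0 1]
T3·…·T1 = [-33/65 56/65 16/5; -56/65 -33/65 12/5; 0 0 1]
T4·…·T1 = [33/65 -56/65 -16/5; -56/65 -33/65 12/5; 0 0 1]
T5·…·T1 = [-33/65 56/65 16/5; -56/65 -33/65 12/5; 0 0 1]
det M = 1; M⁻¹ = [-33/65 -56/65 48/13; 56/65 -33/65 -20/13; 0 0 1]
M⁻¹ · (1567/325, 394/325)ᵀ = (1/5, 2)ᵀ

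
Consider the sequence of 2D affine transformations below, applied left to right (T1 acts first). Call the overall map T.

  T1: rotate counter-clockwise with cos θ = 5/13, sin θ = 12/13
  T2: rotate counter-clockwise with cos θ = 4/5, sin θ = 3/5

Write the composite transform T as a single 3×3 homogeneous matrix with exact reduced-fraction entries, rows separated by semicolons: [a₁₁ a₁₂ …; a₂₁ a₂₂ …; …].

T1 = [5/13 -12/13 0; 12/13 5/13 0; 0 0 1]
T2·T1 = [-16/65 -63/65 0; 63/65 -16/65 0; 0 0 1]

T = [-16/65 -63/65 0; 63/65 -16/65 0; 0 0 1]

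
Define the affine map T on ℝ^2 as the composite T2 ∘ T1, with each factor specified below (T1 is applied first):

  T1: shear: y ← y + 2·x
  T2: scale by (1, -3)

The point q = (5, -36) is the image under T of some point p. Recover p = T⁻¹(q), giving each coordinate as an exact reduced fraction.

T1 = [1 0 0; 2 1 0; 0 0 1]
T2·T1 = [1 0 0; -6 -3 0; 0 0 1]
det M = -3; M⁻¹ = [1 0 0; -2 -1/3 0; 0 0 1]
M⁻¹ · (5, -36)ᵀ = (5, 2)ᵀ

p = (5, 2)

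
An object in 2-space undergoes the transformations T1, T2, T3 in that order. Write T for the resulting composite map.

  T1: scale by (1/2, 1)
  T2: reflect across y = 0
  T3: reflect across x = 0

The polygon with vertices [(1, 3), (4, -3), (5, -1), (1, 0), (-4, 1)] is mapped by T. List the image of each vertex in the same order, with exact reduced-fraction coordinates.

image vertices: (-1/2, -3), (-2, 3), (-5/2, 1), (-1/2, 0), (2, -1)

T1 scale by (1/2, 1): (1, 3) → (1/2, 3); (4, -3) → (2, -3); (5, -1) → (5/2, -1); (1, 0) → (1/2, 0); (-4, 1) → (-2, 1)
T2 reflect across y = 0: (1/2, 3) → (1/2, -3); (2, -3) → (2, 3); (5/2, -1) → (5/2, 1); (1/2, 0) → (1/2, 0); (-2, 1) → (-2, -1)
T3 reflect across x = 0: (1/2, -3) → (-1/2, -3); (2, 3) → (-2, 3); (5/2, 1) → (-5/2, 1); (1/2, 0) → (-1/2, 0); (-2, -1) → (2, -1)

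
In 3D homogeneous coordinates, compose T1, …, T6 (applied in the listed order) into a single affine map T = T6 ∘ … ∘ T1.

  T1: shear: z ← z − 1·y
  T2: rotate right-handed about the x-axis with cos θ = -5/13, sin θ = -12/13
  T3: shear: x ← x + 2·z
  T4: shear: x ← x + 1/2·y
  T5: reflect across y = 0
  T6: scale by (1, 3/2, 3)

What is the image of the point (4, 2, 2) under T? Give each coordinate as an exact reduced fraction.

T1 shear: z ← z − 1·y: (4, 2, 2) → (4, 2, 0)
T2 rotate right-handed about the x-axis with cos θ = -5/13, sin θ = -12/13: (4, 2, 0) → (4, -10/13, -24/13)
T3 shear: x ← x + 2·z: (4, -10/13, -24/13) → (4/13, -10/13, -24/13)
T4 shear: x ← x + 1/2·y: (4/13, -10/13, -24/13) → (-1/13, -10/13, -24/13)
T5 reflect across y = 0: (-1/13, -10/13, -24/13) → (-1/13, 10/13, -24/13)
T6 scale by (1, 3/2, 3): (-1/13, 10/13, -24/13) → (-1/13, 15/13, -72/13)

T(p) = (-1/13, 15/13, -72/13)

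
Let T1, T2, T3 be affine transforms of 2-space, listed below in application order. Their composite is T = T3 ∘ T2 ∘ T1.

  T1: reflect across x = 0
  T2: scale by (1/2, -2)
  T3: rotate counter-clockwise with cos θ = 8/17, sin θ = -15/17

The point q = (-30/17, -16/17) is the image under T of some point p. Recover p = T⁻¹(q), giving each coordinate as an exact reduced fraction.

p = (0, 1)

T1 = [-1 0 0; 0 1 0; 0 0 1]
T2·T1 = [-1/2 0 0; 0 -2 0; 0 0 1]
T3·…·T1 = [-4/17 -30/17 0; 15/34 -16/17 0; 0 0 1]
det M = 1; M⁻¹ = [-16/17 30/17 0; -15/34 -4/17 0; 0 0 1]
M⁻¹ · (-30/17, -16/17)ᵀ = (0, 1)ᵀ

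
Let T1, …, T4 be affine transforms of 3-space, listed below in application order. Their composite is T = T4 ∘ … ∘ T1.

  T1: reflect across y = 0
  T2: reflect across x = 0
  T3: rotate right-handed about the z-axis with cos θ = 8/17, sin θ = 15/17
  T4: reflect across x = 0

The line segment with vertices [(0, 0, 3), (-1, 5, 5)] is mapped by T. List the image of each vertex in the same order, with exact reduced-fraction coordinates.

image vertices: (0, 0, 3), (-83/17, -25/17, 5)

T1 reflect across y = 0: (0, 0, 3) → (0, 0, 3); (-1, 5, 5) → (-1, -5, 5)
T2 reflect across x = 0: (0, 0, 3) → (0, 0, 3); (-1, -5, 5) → (1, -5, 5)
T3 rotate right-handed about the z-axis with cos θ = 8/17, sin θ = 15/17: (0, 0, 3) → (0, 0, 3); (1, -5, 5) → (83/17, -25/17, 5)
T4 reflect across x = 0: (0, 0, 3) → (0, 0, 3); (83/17, -25/17, 5) → (-83/17, -25/17, 5)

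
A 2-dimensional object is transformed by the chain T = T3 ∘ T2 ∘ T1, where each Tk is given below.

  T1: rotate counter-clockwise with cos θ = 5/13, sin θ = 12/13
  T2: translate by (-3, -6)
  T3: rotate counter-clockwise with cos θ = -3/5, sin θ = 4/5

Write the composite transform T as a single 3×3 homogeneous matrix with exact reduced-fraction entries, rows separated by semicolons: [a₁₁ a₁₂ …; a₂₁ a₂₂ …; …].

T1 = [5/13 -12/13 0; 12/13 5/13 0; 0 0 1]
T2·T1 = [5/13 -12/13 -3; 12/13 5/13 -6; 0 0 1]
T3·…·T1 = [-63/65 16/65 33/5; -16/65 -63/65 6/5; 0 0 1]

T = [-63/65 16/65 33/5; -16/65 -63/65 6/5; 0 0 1]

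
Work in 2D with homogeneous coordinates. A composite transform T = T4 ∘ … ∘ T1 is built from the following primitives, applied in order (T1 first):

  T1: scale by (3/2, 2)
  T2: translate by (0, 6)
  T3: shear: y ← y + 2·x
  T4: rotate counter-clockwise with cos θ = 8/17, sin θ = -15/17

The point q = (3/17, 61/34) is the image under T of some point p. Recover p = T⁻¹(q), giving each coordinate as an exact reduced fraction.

T1 = [3/2 0 0; 0 2 0; 0 0 1]
T2·T1 = [3/2 0 0; 0 2 6; 0 0 1]
T3·…·T1 = [3/2 0 0; 3 2 6; 0 0 1]
T4·…·T1 = [57/17 30/17 90/17; 3/34 16/17 48/17; 0 0 1]
det M = 3; M⁻¹ = [16/51 -10/17 0; -1/34 19/17 -3; 0 0 1]
M⁻¹ · (3/17, 61/34)ᵀ = (-1, -1)ᵀ

p = (-1, -1)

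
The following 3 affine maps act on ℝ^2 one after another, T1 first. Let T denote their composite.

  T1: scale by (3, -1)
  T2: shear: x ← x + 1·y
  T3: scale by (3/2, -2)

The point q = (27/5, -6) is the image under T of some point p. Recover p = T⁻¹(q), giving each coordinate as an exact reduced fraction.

p = (1/5, -3)

T1 = [3 0 0; 0 -1 0; 0 0 1]
T2·T1 = [3 -1 0; 0 -1 0; 0 0 1]
T3·…·T1 = [9/2 -3/2 0; 0 2 0; 0 0 1]
det M = 9; M⁻¹ = [2/9 1/6 0; 0 1/2 0; 0 0 1]
M⁻¹ · (27/5, -6)ᵀ = (1/5, -3)ᵀ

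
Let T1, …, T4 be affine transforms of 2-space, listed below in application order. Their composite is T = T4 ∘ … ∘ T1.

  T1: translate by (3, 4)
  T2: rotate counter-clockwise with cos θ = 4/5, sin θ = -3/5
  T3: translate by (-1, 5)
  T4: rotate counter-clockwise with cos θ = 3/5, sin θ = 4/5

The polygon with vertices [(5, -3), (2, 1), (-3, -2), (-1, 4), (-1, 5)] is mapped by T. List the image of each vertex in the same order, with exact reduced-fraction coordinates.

image vertices: (14/5, 27/5), (-6/5, 42/5), (-129/25, 103/25), (-123/25, 261/25), (-26/5, 57/5)

T1 translate by (3, 4): (5, -3) → (8, 1); (2, 1) → (5, 5); (-3, -2) → (0, 2); (-1, 4) → (2, 8); (-1, 5) → (2, 9)
T2 rotate counter-clockwise with cos θ = 4/5, sin θ = -3/5: (8, 1) → (7, -4); (5, 5) → (7, 1); (0, 2) → (6/5, 8/5); (2, 8) → (32/5, 26/5); (2, 9) → (7, 6)
T3 translate by (-1, 5): (7, -4) → (6, 1); (7, 1) → (6, 6); (6/5, 8/5) → (1/5, 33/5); (32/5, 26/5) → (27/5, 51/5); (7, 6) → (6, 11)
T4 rotate counter-clockwise with cos θ = 3/5, sin θ = 4/5: (6, 1) → (14/5, 27/5); (6, 6) → (-6/5, 42/5); (1/5, 33/5) → (-129/25, 103/25); (27/5, 51/5) → (-123/25, 261/25); (6, 11) → (-26/5, 57/5)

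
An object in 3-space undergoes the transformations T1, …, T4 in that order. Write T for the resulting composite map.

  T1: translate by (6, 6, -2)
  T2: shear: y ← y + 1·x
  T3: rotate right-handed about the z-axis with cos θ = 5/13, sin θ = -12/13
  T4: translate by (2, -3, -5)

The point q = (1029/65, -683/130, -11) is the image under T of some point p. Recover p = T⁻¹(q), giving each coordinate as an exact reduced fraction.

T1 = [1 0 0 6; 0 1 0 6; 0 0 1 -2; 0 0 0 1]
T2·T1 = [1 0 0 6; 1 1 0 12; 0 0 1 -2; 0 0 0 1]
T3·…·T1 = [17/13 12/13 0 174/13; -7/13 5/13 0 -12/13; 0 0 1 -2; 0 0 0 1]
T4·…·T1 = [17/13 12/13 0 200/13; -7/13 5/13 0 -51/13; 0 0 1 -7; 0 0 0 1]
det M = 1; M⁻¹ = [5/13 -12/13 0 -124/13; 7/13 17/13 0 -41/13; 0 0 1 7; 0 0 0 1]
M⁻¹ · (1029/65, -683/130, -11)ᵀ = (7/5, -3/2, -4)ᵀ

p = (7/5, -3/2, -4)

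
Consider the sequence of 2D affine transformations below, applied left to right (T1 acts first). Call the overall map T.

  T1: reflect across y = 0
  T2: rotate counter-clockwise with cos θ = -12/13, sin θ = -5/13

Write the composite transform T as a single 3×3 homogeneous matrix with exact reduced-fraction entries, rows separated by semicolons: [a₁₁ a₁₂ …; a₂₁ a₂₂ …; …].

T = [-12/13 -5/13 0; -5/13 12/13 0; 0 0 1]

T1 = [1 0 0; 0 -1 0; 0 0 1]
T2·T1 = [-12/13 -5/13 0; -5/13 12/13 0; 0 0 1]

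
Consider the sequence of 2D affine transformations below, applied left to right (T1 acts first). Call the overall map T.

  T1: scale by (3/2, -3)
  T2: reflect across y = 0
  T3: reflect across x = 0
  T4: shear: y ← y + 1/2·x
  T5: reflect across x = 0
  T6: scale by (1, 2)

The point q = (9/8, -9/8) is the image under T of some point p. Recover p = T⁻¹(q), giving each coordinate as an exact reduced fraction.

p = (3/4, 0)

T1 = [3/2 0 0; 0 -3 0; 0 0 1]
T2·T1 = [3/2 0 0; 0 3 0; 0 0 1]
T3·…·T1 = [-3/2 0 0; 0 3 0; 0 0 1]
T4·…·T1 = [-3/2 0 0; -3/4 3 0; 0 0 1]
T5·…·T1 = [3/2 0 0; -3/4 3 0; 0 0 1]
T6·…·T1 = [3/2 0 0; -3/2 6 0; 0 0 1]
det M = 9; M⁻¹ = [2/3 0 0; 1/6 1/6 0; 0 0 1]
M⁻¹ · (9/8, -9/8)ᵀ = (3/4, 0)ᵀ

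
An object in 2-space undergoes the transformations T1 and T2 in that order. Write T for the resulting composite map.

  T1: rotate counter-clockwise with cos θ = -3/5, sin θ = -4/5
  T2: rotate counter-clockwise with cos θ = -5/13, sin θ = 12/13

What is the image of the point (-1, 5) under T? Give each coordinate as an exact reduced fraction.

T(p) = (17/65, 331/65)

T1 rotate counter-clockwise with cos θ = -3/5, sin θ = -4/5: (-1, 5) → (23/5, -11/5)
T2 rotate counter-clockwise with cos θ = -5/13, sin θ = 12/13: (23/5, -11/5) → (17/65, 331/65)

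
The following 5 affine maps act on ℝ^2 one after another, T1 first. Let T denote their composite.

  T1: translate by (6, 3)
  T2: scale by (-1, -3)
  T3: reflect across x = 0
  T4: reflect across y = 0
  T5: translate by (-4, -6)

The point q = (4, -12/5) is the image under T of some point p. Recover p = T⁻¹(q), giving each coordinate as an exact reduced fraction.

p = (2, -9/5)

T1 = [1 0 6; 0 1 3; 0 0 1]
T2·T1 = [-1 0 -6; 0 -3 -9; 0 0 1]
T3·…·T1 = [1 0 6; 0 -3 -9; 0 0 1]
T4·…·T1 = [1 0 6; 0 3 9; 0 0 1]
T5·…·T1 = [1 0 2; 0 3 3; 0 0 1]
det M = 3; M⁻¹ = [1 0 -2; 0 1/3 -1; 0 0 1]
M⁻¹ · (4, -12/5)ᵀ = (2, -9/5)ᵀ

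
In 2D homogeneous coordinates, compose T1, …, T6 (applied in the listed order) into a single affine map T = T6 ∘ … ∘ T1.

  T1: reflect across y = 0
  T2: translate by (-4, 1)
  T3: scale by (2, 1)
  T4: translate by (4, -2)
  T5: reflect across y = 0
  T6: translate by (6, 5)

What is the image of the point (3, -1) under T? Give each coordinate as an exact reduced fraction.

T1 reflect across y = 0: (3, -1) → (3, 1)
T2 translate by (-4, 1): (3, 1) → (-1, 2)
T3 scale by (2, 1): (-1, 2) → (-2, 2)
T4 translate by (4, -2): (-2, 2) → (2, 0)
T5 reflect across y = 0: (2, 0) → (2, 0)
T6 translate by (6, 5): (2, 0) → (8, 5)

T(p) = (8, 5)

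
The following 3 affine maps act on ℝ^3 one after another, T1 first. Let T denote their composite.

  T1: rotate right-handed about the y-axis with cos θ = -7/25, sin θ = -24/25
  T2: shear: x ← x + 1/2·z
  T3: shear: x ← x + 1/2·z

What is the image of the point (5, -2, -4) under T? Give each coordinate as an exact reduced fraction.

T1 rotate right-handed about the y-axis with cos θ = -7/25, sin θ = -24/25: (5, -2, -4) → (61/25, -2, 148/25)
T2 shear: x ← x + 1/2·z: (61/25, -2, 148/25) → (27/5, -2, 148/25)
T3 shear: x ← x + 1/2·z: (27/5, -2, 148/25) → (209/25, -2, 148/25)

T(p) = (209/25, -2, 148/25)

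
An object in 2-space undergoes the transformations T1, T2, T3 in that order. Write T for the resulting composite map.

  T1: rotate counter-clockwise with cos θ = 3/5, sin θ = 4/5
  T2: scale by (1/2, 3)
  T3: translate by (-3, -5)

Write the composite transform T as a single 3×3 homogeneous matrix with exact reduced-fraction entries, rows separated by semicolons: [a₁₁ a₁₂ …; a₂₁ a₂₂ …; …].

T = [3/10 -2/5 -3; 12/5 9/5 -5; 0 0 1]

T1 = [3/5 -4/5 0; 4/5 3/5 0; 0 0 1]
T2·T1 = [3/10 -2/5 0; 12/5 9/5 0; 0 0 1]
T3·…·T1 = [3/10 -2/5 -3; 12/5 9/5 -5; 0 0 1]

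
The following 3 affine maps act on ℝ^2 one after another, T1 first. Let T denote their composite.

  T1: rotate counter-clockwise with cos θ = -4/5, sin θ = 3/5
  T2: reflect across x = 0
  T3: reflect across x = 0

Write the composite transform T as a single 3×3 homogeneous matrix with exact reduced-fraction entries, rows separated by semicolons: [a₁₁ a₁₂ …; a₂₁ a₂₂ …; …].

T = [-4/5 -3/5 0; 3/5 -4/5 0; 0 0 1]

T1 = [-4/5 -3/5 0; 3/5 -4/5 0; 0 0 1]
T2·T1 = [4/5 3/5 0; 3/5 -4/5 0; 0 0 1]
T3·…·T1 = [-4/5 -3/5 0; 3/5 -4/5 0; 0 0 1]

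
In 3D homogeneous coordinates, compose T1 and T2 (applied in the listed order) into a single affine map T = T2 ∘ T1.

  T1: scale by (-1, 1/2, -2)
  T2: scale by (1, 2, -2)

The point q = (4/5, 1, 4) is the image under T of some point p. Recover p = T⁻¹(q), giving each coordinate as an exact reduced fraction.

T1 = [-1 0 0 0; 0 1/2 0 0; 0 0 -2 0; 0 0 0 1]
T2·T1 = [-1 0 0 0; 0 1 0 0; 0 0 4 0; 0 0 0 1]
det M = -4; M⁻¹ = [-1 0 0 0; 0 1 0 0; 0 0 1/4 0; 0 0 0 1]
M⁻¹ · (4/5, 1, 4)ᵀ = (-4/5, 1, 1)ᵀ

p = (-4/5, 1, 1)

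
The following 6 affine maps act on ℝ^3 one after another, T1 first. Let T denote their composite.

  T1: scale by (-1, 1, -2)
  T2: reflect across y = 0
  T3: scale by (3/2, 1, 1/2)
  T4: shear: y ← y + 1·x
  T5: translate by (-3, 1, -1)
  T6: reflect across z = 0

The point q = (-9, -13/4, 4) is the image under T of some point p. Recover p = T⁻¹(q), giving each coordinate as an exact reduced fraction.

p = (4, -7/4, 3)

T1 = [-1 0 0 0; 0 1 0 0; 0 0 -2 0; 0 0 0 1]
T2·T1 = [-1 0 0 0; 0 -1 0 0; 0 0 -2 0; 0 0 0 1]
T3·…·T1 = [-3/2 0 0 0; 0 -1 0 0; 0 0 -1 0; 0 0 0 1]
T4·…·T1 = [-3/2 0 0 0; -3/2 -1 0 0; 0 0 -1 0; 0 0 0 1]
T5·…·T1 = [-3/2 0 0 -3; -3/2 -1 0 1; 0 0 -1 -1; 0 0 0 1]
T6·…·T1 = [-3/2 0 0 -3; -3/2 -1 0 1; 0 0 1 1; 0 0 0 1]
det M = 3/2; M⁻¹ = [-2/3 0 0 -2; 1 -1 0 4; 0 0 1 -1; 0 0 0 1]
M⁻¹ · (-9, -13/4, 4)ᵀ = (4, -7/4, 3)ᵀ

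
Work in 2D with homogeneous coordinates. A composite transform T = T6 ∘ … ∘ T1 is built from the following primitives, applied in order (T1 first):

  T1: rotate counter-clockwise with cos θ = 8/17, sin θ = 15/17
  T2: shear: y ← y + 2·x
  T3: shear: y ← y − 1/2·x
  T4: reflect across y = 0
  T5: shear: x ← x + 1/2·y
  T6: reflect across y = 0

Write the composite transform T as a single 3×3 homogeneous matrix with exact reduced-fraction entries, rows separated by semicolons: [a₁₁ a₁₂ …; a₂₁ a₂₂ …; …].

T = [-11/34 -31/68 0; 27/17 -29/34 0; 0 0 1]

T1 = [8/17 -15/17 0; 15/17 8/17 0; 0 0 1]
T2·T1 = [8/17 -15/17 0; 31/17 -22/17 0; 0 0 1]
T3·…·T1 = [8/17 -15/17 0; 27/17 -29/34 0; 0 0 1]
T4·…·T1 = [8/17 -15/17 0; -27/17 29/34 0; 0 0 1]
T5·…·T1 = [-11/34 -31/68 0; -27/17 29/34 0; 0 0 1]
T6·…·T1 = [-11/34 -31/68 0; 27/17 -29/34 0; 0 0 1]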